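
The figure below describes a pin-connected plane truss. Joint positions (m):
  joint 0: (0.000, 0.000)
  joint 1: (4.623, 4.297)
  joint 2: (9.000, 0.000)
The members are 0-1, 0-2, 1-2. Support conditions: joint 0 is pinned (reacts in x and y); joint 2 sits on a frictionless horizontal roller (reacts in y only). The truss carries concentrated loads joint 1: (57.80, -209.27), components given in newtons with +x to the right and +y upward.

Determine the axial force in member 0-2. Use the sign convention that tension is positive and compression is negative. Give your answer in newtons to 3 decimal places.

137.606

N=3 nodes, M=3 members, R=3 reactions → 2N=6, M+R=6
member 0 (0-1): L=6.3116, (cx,cy)=(0.7325,0.6808)
member 1 (0-2): L=9.0000, (cx,cy)=(1.0000,0.0000)
member 2 (1-2): L=6.1337, (cx,cy)=(0.7136,-0.7006)
solve A·x = −loads:
  F[0-1] = -108.9566 N (compression)
  F[0-2] = +137.6064 N (tension)
  F[1-2] = -192.8346 N (compression)
  Rx@0 = -57.8000 N
  Ry@0 = +74.1787 N
  Ry@2 = +135.0913 N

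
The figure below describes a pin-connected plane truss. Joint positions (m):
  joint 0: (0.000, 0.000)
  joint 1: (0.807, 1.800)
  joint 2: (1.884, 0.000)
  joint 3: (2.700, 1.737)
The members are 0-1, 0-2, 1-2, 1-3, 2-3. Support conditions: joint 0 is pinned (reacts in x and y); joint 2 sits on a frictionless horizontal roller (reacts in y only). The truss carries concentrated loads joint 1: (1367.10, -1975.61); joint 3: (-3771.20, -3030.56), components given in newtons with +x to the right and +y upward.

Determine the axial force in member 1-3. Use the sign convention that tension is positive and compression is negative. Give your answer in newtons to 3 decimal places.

N=4 nodes, M=5 members, R=3 reactions → 2N=8, M+R=8
member 0 (0-1): L=1.9726, (cx,cy)=(0.4091,0.9125)
member 1 (0-2): L=1.8840, (cx,cy)=(1.0000,0.0000)
member 2 (1-2): L=2.0976, (cx,cy)=(0.5134,-0.8581)
member 3 (1-3): L=1.8940, (cx,cy)=(0.9994,-0.0333)
member 4 (2-3): L=1.9191, (cx,cy)=(0.4252,0.9051)
solve A·x = −loads:
  F[0-1] = -2178.1878 N (compression)
  F[0-2] = -1513.0043 N (compression)
  F[1-2] = +103.5841 N (tension)
  F[1-3] = -2312.6600 N (compression)
  F[2-3] = -3433.2972 N (compression)
  Rx@0 = +2404.1000 N
  Ry@0 = +1987.5740 N
  Ry@2 = +3018.5960 N

-2312.660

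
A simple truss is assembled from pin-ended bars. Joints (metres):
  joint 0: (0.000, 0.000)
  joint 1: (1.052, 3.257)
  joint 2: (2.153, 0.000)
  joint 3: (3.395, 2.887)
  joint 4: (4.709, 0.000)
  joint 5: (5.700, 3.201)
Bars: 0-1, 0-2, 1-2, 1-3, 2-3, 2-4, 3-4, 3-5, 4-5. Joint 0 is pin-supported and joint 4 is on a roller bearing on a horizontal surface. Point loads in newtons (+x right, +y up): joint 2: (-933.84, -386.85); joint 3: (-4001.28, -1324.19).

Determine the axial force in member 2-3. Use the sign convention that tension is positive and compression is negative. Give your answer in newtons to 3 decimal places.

N=6 nodes, M=9 members, R=3 reactions → 2N=12, M+R=12
member 0 (0-1): L=3.4227, (cx,cy)=(0.3074,0.9516)
member 1 (0-2): L=2.1530, (cx,cy)=(1.0000,0.0000)
member 2 (1-2): L=3.4381, (cx,cy)=(0.3202,-0.9473)
member 3 (1-3): L=2.3720, (cx,cy)=(0.9878,-0.1560)
member 4 (2-3): L=3.1428, (cx,cy)=(0.3952,0.9186)
member 5 (2-4): L=2.5560, (cx,cy)=(1.0000,0.0000)
member 6 (3-4): L=3.1720, (cx,cy)=(0.4143,-0.9102)
member 7 (3-5): L=2.3263, (cx,cy)=(0.9908,0.1350)
member 8 (4-5): L=3.3509, (cx,cy)=(0.2957,0.9553)
solve A·x = −loads:
  F[0-1] = -3186.8572 N (compression)
  F[0-2] = -3955.6034 N (compression)
  F[1-2] = +3554.1876 N (tension)
  F[1-3] = -2143.9483 N (compression)
  F[2-3] = -3244.2406 N (compression)
  F[2-4] = -601.4955 N (compression)
  F[3-4] = +1451.9963 N (tension)
  F[3-5] = +0.0000 N (tension)
  F[4-5] = -0.0000 N (compression)
  Rx@0 = +4935.1200 N
  Ry@0 = +3032.5907 N
  Ry@4 = -1321.5507 N

-3244.241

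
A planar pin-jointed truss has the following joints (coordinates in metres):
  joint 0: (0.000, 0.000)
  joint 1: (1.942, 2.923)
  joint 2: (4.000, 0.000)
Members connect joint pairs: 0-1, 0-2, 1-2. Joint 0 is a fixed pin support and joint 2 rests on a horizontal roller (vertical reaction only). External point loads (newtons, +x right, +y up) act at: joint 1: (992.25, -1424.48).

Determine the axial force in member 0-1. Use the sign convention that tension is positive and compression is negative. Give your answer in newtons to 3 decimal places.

N=3 nodes, M=3 members, R=3 reactions → 2N=6, M+R=6
member 0 (0-1): L=3.5093, (cx,cy)=(0.5534,0.8329)
member 1 (0-2): L=4.0000, (cx,cy)=(1.0000,0.0000)
member 2 (1-2): L=3.5748, (cx,cy)=(0.5757,-0.8177)
solve A·x = −loads:
  F[0-1] = -9.3745 N (compression)
  F[0-2] = +997.4377 N (tension)
  F[1-2] = -1732.5821 N (compression)
  Rx@0 = -992.2500 N
  Ry@0 = +7.8083 N
  Ry@2 = +1416.6717 N

-9.375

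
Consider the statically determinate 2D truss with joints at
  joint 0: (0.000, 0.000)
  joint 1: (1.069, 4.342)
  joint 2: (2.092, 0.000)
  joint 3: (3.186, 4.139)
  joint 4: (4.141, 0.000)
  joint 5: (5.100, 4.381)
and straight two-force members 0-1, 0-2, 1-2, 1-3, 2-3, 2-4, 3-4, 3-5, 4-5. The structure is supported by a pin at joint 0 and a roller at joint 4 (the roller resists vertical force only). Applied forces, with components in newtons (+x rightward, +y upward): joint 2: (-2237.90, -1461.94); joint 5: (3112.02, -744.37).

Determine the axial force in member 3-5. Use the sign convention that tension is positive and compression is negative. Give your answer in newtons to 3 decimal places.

N=6 nodes, M=9 members, R=3 reactions → 2N=12, M+R=12
member 0 (0-1): L=4.4717, (cx,cy)=(0.2391,0.9710)
member 1 (0-2): L=2.0920, (cx,cy)=(1.0000,0.0000)
member 2 (1-2): L=4.4609, (cx,cy)=(0.2293,-0.9733)
member 3 (1-3): L=2.1267, (cx,cy)=(0.9954,-0.0955)
member 4 (2-3): L=4.2811, (cx,cy)=(0.2555,0.9668)
member 5 (2-4): L=2.0490, (cx,cy)=(1.0000,0.0000)
member 6 (3-4): L=4.2477, (cx,cy)=(0.2248,-0.9744)
member 7 (3-5): L=1.9292, (cx,cy)=(0.9921,0.1254)
member 8 (4-5): L=4.4847, (cx,cy)=(0.2138,0.9769)
solve A·x = −loads:
  F[0-1] = +2823.2514 N (tension)
  F[0-2] = +199.1901 N (tension)
  F[1-2] = -2949.5788 N (compression)
  F[1-3] = +1357.5457 N (tension)
  F[2-3] = +4481.7100 N (tension)
  F[2-4] = +615.4193 N (tension)
  F[3-4] = -3876.7148 N (compression)
  F[3-5] = +3394.9992 N (tension)
  F[4-5] = -1197.9413 N (compression)
  Rx@0 = -874.1200 N
  Ry@0 = -2741.3899 N
  Ry@4 = +4947.6999 N

3394.999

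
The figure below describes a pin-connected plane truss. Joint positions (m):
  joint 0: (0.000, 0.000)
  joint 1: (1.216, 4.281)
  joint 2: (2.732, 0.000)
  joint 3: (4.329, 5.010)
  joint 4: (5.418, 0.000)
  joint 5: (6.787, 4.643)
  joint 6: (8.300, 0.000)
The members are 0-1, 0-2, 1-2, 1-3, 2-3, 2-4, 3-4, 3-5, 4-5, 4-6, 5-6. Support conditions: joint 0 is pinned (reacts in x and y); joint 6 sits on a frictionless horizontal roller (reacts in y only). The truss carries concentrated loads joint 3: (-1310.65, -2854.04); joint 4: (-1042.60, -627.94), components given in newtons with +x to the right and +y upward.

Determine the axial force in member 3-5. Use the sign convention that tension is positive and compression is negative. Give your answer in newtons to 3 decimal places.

N=7 nodes, M=11 members, R=3 reactions → 2N=14, M+R=14
member 0 (0-1): L=4.4504, (cx,cy)=(0.2732,0.9619)
member 1 (0-2): L=2.7320, (cx,cy)=(1.0000,0.0000)
member 2 (1-2): L=4.5415, (cx,cy)=(0.3338,-0.9426)
member 3 (1-3): L=3.1972, (cx,cy)=(0.9737,0.2280)
member 4 (2-3): L=5.2584, (cx,cy)=(0.3037,0.9528)
member 5 (2-4): L=2.6860, (cx,cy)=(1.0000,0.0000)
member 6 (3-4): L=5.1270, (cx,cy)=(0.2124,-0.9772)
member 7 (3-5): L=2.4852, (cx,cy)=(0.9890,-0.1477)
member 8 (4-5): L=4.8406, (cx,cy)=(0.2828,0.9592)
member 9 (4-6): L=2.8820, (cx,cy)=(1.0000,0.0000)
member 10 (5-6): L=4.8833, (cx,cy)=(0.3098,-0.9508)
solve A·x = −loads:
  F[0-1] = -2468.5724 N (compression)
  F[0-2] = -1678.7449 N (compression)
  F[1-2] = +2171.4878 N (tension)
  F[1-3] = -1437.2290 N (compression)
  F[2-3] = -2148.4101 N (compression)
  F[2-4] = -301.3945 N (compression)
  F[3-4] = -390.0044 N (compression)
  F[3-5] = -665.6645 N (compression)
  F[4-5] = +1051.9933 N (tension)
  F[4-6] = +360.8470 N (tension)
  F[5-6] = -1164.6557 N (compression)
  Rx@0 = +2353.2500 N
  Ry@0 = +2374.6352 N
  Ry@6 = +1107.3448 N

-665.664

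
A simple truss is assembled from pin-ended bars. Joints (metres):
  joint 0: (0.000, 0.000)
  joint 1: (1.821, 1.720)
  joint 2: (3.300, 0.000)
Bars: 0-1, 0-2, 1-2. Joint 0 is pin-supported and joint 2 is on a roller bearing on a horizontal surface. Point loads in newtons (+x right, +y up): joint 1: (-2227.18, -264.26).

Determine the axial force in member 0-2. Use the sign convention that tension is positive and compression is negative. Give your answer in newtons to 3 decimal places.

N=3 nodes, M=3 members, R=3 reactions → 2N=6, M+R=6
member 0 (0-1): L=2.5049, (cx,cy)=(0.7270,0.6867)
member 1 (0-2): L=3.3000, (cx,cy)=(1.0000,0.0000)
member 2 (1-2): L=2.2684, (cx,cy)=(0.6520,-0.7582)
solve A·x = −loads:
  F[0-1] = -1863.0358 N (compression)
  F[0-2] = -872.7904 N (compression)
  F[1-2] = +1338.6589 N (tension)
  Rx@0 = +2227.1800 N
  Ry@0 = +1279.2697 N
  Ry@2 = -1015.0097 N

-872.790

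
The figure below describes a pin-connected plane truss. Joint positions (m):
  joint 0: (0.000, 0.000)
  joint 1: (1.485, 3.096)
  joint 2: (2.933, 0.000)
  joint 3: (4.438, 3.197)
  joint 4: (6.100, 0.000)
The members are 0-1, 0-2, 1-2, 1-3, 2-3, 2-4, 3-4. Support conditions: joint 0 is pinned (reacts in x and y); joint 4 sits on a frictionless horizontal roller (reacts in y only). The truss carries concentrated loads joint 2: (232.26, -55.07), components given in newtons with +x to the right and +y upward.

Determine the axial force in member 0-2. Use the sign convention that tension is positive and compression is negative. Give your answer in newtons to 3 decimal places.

245.974

N=5 nodes, M=7 members, R=3 reactions → 2N=10, M+R=10
member 0 (0-1): L=3.4337, (cx,cy)=(0.4325,0.9016)
member 1 (0-2): L=2.9330, (cx,cy)=(1.0000,0.0000)
member 2 (1-2): L=3.4179, (cx,cy)=(0.4237,-0.9058)
member 3 (1-3): L=2.9547, (cx,cy)=(0.9994,0.0342)
member 4 (2-3): L=3.5335, (cx,cy)=(0.4259,0.9048)
member 5 (2-4): L=3.1670, (cx,cy)=(1.0000,0.0000)
member 6 (3-4): L=3.6032, (cx,cy)=(0.4613,-0.8873)
solve A·x = −loads:
  F[0-1] = -31.7101 N (compression)
  F[0-2] = +245.9738 N (tension)
  F[1-2] = +30.5572 N (tension)
  F[1-3] = -26.6751 N (compression)
  F[2-3] = +30.2738 N (tension)
  F[2-4] = +13.7653 N (tension)
  F[3-4] = -29.8430 N (compression)
  Rx@0 = -232.2600 N
  Ry@0 = +28.5913 N
  Ry@4 = +26.4787 N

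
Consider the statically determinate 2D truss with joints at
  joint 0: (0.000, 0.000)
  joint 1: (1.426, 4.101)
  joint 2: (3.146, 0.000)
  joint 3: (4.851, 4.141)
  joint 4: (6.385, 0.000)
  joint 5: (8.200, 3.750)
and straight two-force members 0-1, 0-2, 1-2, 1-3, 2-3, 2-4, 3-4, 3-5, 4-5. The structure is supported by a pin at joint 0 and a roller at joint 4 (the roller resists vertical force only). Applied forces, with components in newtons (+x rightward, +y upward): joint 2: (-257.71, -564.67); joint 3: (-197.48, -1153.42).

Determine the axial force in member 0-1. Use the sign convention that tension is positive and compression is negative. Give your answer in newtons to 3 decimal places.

N=6 nodes, M=9 members, R=3 reactions → 2N=12, M+R=12
member 0 (0-1): L=4.3419, (cx,cy)=(0.3284,0.9445)
member 1 (0-2): L=3.1460, (cx,cy)=(1.0000,0.0000)
member 2 (1-2): L=4.4471, (cx,cy)=(0.3868,-0.9222)
member 3 (1-3): L=3.4252, (cx,cy)=(0.9999,0.0117)
member 4 (2-3): L=4.4783, (cx,cy)=(0.3807,0.9247)
member 5 (2-4): L=3.2390, (cx,cy)=(1.0000,0.0000)
member 6 (3-4): L=4.4160, (cx,cy)=(0.3474,-0.9377)
member 7 (3-5): L=3.3717, (cx,cy)=(0.9933,-0.1160)
member 8 (4-5): L=4.1661, (cx,cy)=(0.4357,0.9001)
solve A·x = −loads:
  F[0-1] = -732.2527 N (compression)
  F[0-2] = -214.6953 N (compression)
  F[1-2] = +743.3143 N (tension)
  F[1-3] = -528.0223 N (compression)
  F[2-3] = -130.6353 N (compression)
  F[2-4] = +380.2427 N (tension)
  F[3-4] = -1094.6225 N (compression)
  F[3-5] = +0.0000 N (tension)
  F[4-5] = -0.0000 N (compression)
  Rx@0 = +455.1900 N
  Ry@0 = +691.6331 N
  Ry@4 = +1026.4569 N

-732.253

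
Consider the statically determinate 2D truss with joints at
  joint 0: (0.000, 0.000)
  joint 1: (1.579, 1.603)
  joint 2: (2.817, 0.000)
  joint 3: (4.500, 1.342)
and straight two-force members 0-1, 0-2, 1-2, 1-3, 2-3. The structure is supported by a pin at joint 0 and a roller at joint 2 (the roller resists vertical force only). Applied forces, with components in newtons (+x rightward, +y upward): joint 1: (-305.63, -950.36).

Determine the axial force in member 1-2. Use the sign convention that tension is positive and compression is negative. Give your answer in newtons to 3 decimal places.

-453.326

N=4 nodes, M=5 members, R=3 reactions → 2N=8, M+R=8
member 0 (0-1): L=2.2501, (cx,cy)=(0.7018,0.7124)
member 1 (0-2): L=2.8170, (cx,cy)=(1.0000,0.0000)
member 2 (1-2): L=2.0254, (cx,cy)=(0.6112,-0.7914)
member 3 (1-3): L=2.9326, (cx,cy)=(0.9960,-0.0890)
member 4 (2-3): L=2.1525, (cx,cy)=(0.7819,0.6234)
solve A·x = −loads:
  F[0-1] = -830.3760 N (compression)
  F[0-2] = +277.0893 N (tension)
  F[1-2] = -453.3257 N (compression)
  F[1-3] = -0.0000 N (tension)
  F[2-3] = +0.0000 N (tension)
  Rx@0 = +305.6300 N
  Ry@0 = +591.5763 N
  Ry@2 = +358.7837 N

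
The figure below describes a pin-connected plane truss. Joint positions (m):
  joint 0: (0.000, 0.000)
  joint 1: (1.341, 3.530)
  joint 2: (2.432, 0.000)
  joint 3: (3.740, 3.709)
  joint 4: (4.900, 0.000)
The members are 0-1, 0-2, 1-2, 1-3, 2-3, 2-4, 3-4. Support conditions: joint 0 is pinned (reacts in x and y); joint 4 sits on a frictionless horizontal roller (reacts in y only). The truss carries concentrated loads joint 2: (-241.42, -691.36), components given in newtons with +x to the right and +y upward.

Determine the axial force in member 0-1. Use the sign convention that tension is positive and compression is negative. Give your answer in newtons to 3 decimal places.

N=5 nodes, M=7 members, R=3 reactions → 2N=10, M+R=10
member 0 (0-1): L=3.7761, (cx,cy)=(0.3551,0.9348)
member 1 (0-2): L=2.4320, (cx,cy)=(1.0000,0.0000)
member 2 (1-2): L=3.6948, (cx,cy)=(0.2953,-0.9554)
member 3 (1-3): L=2.4057, (cx,cy)=(0.9972,0.0744)
member 4 (2-3): L=3.9329, (cx,cy)=(0.3326,0.9431)
member 5 (2-4): L=2.4680, (cx,cy)=(1.0000,0.0000)
member 6 (3-4): L=3.8862, (cx,cy)=(0.2985,-0.9544)
solve A·x = −loads:
  F[0-1] = -372.4997 N (compression)
  F[0-2] = -109.1360 N (compression)
  F[1-2] = +346.1580 N (tension)
  F[1-3] = -235.1507 N (compression)
  F[2-3] = +382.4058 N (tension)
  F[2-4] = +107.3181 N (tension)
  F[3-4] = -359.5309 N (compression)
  Rx@0 = +241.4200 N
  Ry@0 = +348.2197 N
  Ry@4 = +343.1403 N

-372.500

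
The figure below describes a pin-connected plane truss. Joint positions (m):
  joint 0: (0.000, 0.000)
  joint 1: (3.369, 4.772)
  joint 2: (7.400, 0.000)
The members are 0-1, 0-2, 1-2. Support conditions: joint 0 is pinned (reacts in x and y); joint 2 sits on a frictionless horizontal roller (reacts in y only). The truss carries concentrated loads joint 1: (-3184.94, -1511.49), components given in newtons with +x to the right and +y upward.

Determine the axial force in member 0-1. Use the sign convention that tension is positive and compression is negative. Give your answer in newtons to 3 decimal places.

-3521.999

N=3 nodes, M=3 members, R=3 reactions → 2N=6, M+R=6
member 0 (0-1): L=5.8414, (cx,cy)=(0.5767,0.8169)
member 1 (0-2): L=7.4000, (cx,cy)=(1.0000,0.0000)
member 2 (1-2): L=6.2467, (cx,cy)=(0.6453,-0.7639)
solve A·x = −loads:
  F[0-1] = -3521.9988 N (compression)
  F[0-2] = -1153.6494 N (compression)
  F[1-2] = +1787.7630 N (tension)
  Rx@0 = +3184.9400 N
  Ry@0 = +2877.2094 N
  Ry@2 = -1365.7194 N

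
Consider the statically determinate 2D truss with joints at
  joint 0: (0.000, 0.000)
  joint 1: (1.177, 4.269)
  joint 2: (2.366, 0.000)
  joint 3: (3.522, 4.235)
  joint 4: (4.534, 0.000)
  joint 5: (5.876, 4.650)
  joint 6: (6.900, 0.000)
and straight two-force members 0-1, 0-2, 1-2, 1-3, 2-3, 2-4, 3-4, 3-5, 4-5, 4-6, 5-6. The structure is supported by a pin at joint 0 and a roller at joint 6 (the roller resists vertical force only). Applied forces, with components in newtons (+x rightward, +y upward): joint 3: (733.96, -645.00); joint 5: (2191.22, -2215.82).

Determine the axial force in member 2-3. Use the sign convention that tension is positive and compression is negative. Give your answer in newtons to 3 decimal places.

1340.212

N=7 nodes, M=11 members, R=3 reactions → 2N=14, M+R=14
member 0 (0-1): L=4.4283, (cx,cy)=(0.2658,0.9640)
member 1 (0-2): L=2.3660, (cx,cy)=(1.0000,0.0000)
member 2 (1-2): L=4.4315, (cx,cy)=(0.2683,-0.9633)
member 3 (1-3): L=2.3452, (cx,cy)=(0.9999,-0.0145)
member 4 (2-3): L=4.3899, (cx,cy)=(0.2633,0.9647)
member 5 (2-4): L=2.1680, (cx,cy)=(1.0000,0.0000)
member 6 (3-4): L=4.3542, (cx,cy)=(0.2324,-0.9726)
member 7 (3-5): L=2.3903, (cx,cy)=(0.9848,0.1736)
member 8 (4-5): L=4.8398, (cx,cy)=(0.2773,0.9608)
member 9 (4-6): L=2.3660, (cx,cy)=(1.0000,0.0000)
member 10 (5-6): L=4.7614, (cx,cy)=(0.2151,-0.9766)
solve A·x = −loads:
  F[0-1] = +1330.4173 N (tension)
  F[0-2] = +2571.5664 N (tension)
  F[1-2] = -1342.1220 N (compression)
  F[1-3] = +713.7896 N (tension)
  F[2-3] = +1340.2125 N (tension)
  F[2-4] = +1858.5480 N (tension)
  F[3-4] = -1843.8557 N (compression)
  F[3-5] = +772.9549 N (tension)
  F[4-5] = +1866.5559 N (tension)
  F[4-6] = +912.4353 N (tension)
  F[5-6] = -4242.6595 N (compression)
  Rx@0 = -2925.1800 N
  Ry@0 = -1282.5629 N
  Ry@6 = +4143.3829 N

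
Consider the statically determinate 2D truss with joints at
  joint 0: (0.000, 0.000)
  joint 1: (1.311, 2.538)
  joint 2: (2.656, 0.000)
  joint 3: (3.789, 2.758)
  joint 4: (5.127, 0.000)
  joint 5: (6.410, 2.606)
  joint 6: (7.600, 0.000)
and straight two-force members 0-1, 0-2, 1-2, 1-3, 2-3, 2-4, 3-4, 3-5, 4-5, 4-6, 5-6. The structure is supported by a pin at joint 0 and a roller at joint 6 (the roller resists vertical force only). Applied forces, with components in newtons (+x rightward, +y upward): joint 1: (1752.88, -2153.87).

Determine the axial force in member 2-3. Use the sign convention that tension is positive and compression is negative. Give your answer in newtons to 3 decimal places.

1205.385

N=7 nodes, M=11 members, R=3 reactions → 2N=14, M+R=14
member 0 (0-1): L=2.8566, (cx,cy)=(0.4589,0.8885)
member 1 (0-2): L=2.6560, (cx,cy)=(1.0000,0.0000)
member 2 (1-2): L=2.8724, (cx,cy)=(0.4683,-0.8836)
member 3 (1-3): L=2.4877, (cx,cy)=(0.9961,0.0884)
member 4 (2-3): L=2.9817, (cx,cy)=(0.3800,0.9250)
member 5 (2-4): L=2.4710, (cx,cy)=(1.0000,0.0000)
member 6 (3-4): L=3.0654, (cx,cy)=(0.4365,-0.8997)
member 7 (3-5): L=2.6254, (cx,cy)=(0.9983,-0.0579)
member 8 (4-5): L=2.9047, (cx,cy)=(0.4417,0.8972)
member 9 (4-6): L=2.4730, (cx,cy)=(1.0000,0.0000)
member 10 (5-6): L=2.8648, (cx,cy)=(0.4154,-0.9096)
solve A·x = −loads:
  F[0-1] = -1347.2143 N (compression)
  F[0-2] = +2371.1667 N (tension)
  F[1-2] = -1261.8581 N (compression)
  F[1-3] = -1787.2971 N (compression)
  F[2-3] = +1205.3845 N (tension)
  F[2-4] = +1322.2598 N (tension)
  F[3-4] = -1006.6674 N (compression)
  F[3-5] = -884.3514 N (compression)
  F[4-5] = +1009.5273 N (tension)
  F[4-6] = +436.9630 N (tension)
  F[5-6] = -1051.9590 N (compression)
  Rx@0 = -1752.8800 N
  Ry@0 = +1196.9578 N
  Ry@6 = +956.9122 N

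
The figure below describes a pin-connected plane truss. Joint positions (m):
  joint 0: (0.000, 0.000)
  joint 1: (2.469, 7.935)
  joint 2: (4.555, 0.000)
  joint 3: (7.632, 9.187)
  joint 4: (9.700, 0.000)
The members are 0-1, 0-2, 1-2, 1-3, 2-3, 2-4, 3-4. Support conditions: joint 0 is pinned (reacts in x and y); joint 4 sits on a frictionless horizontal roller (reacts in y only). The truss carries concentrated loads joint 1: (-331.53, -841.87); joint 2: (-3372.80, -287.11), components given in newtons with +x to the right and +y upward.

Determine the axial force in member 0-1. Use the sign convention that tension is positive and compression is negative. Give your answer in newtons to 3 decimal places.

-1100.781

N=5 nodes, M=7 members, R=3 reactions → 2N=10, M+R=10
member 0 (0-1): L=8.3102, (cx,cy)=(0.2971,0.9548)
member 1 (0-2): L=4.5550, (cx,cy)=(1.0000,0.0000)
member 2 (1-2): L=8.2046, (cx,cy)=(0.2542,-0.9671)
member 3 (1-3): L=5.3126, (cx,cy)=(0.9718,0.2357)
member 4 (2-3): L=9.6886, (cx,cy)=(0.3176,0.9482)
member 5 (2-4): L=5.1450, (cx,cy)=(1.0000,0.0000)
member 6 (3-4): L=9.4169, (cx,cy)=(0.2196,-0.9756)
solve A·x = −loads:
  F[0-1] = -1100.7809 N (compression)
  F[0-2] = -3377.2845 N (compression)
  F[1-2] = +204.4076 N (tension)
  F[1-3] = -48.8618 N (compression)
  F[2-3] = +94.3015 N (tension)
  F[2-4] = +17.5363 N (tension)
  F[3-4] = -79.8537 N (compression)
  Rx@0 = +3704.3300 N
  Ry@0 = +1051.0756 N
  Ry@4 = +77.9044 N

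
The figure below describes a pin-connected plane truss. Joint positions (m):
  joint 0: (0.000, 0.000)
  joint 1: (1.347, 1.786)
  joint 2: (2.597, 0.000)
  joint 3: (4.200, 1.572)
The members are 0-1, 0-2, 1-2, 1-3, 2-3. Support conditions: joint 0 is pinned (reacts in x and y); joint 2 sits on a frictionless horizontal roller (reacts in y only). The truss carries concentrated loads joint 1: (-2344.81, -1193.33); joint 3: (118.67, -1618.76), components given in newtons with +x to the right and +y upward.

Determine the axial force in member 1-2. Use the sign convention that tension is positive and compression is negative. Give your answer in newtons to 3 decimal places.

N=4 nodes, M=5 members, R=3 reactions → 2N=8, M+R=8
member 0 (0-1): L=2.2370, (cx,cy)=(0.6021,0.7984)
member 1 (0-2): L=2.5970, (cx,cy)=(1.0000,0.0000)
member 2 (1-2): L=2.1800, (cx,cy)=(0.5734,-0.8193)
member 3 (1-3): L=2.8610, (cx,cy)=(0.9972,-0.0748)
member 4 (2-3): L=2.2452, (cx,cy)=(0.7140,0.7002)
solve A·x = −loads:
  F[0-1] = -1397.7299 N (compression)
  F[0-2] = -1384.5059 N (compression)
  F[1-2] = -244.9561 N (compression)
  F[1-3] = +1648.2512 N (tension)
  F[2-3] = -2135.8733 N (compression)
  Rx@0 = +2226.1400 N
  Ry@0 = +1115.9306 N
  Ry@2 = +1696.1594 N

-244.956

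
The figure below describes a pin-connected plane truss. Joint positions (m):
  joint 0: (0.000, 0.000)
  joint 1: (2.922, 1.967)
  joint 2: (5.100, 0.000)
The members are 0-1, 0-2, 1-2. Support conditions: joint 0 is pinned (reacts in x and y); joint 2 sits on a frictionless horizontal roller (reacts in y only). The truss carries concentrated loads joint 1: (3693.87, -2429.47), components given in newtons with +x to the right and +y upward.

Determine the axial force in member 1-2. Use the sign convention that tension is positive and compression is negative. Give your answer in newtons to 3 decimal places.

-4202.378

N=3 nodes, M=3 members, R=3 reactions → 2N=6, M+R=6
member 0 (0-1): L=3.5224, (cx,cy)=(0.8296,0.5584)
member 1 (0-2): L=5.1000, (cx,cy)=(1.0000,0.0000)
member 2 (1-2): L=2.9348, (cx,cy)=(0.7421,-0.6702)
solve A·x = −loads:
  F[0-1] = +693.2813 N (tension)
  F[0-2] = +3118.7569 N (tension)
  F[1-2] = -4202.3783 N (compression)
  Rx@0 = -3693.8700 N
  Ry@0 = -387.1484 N
  Ry@2 = +2816.6184 N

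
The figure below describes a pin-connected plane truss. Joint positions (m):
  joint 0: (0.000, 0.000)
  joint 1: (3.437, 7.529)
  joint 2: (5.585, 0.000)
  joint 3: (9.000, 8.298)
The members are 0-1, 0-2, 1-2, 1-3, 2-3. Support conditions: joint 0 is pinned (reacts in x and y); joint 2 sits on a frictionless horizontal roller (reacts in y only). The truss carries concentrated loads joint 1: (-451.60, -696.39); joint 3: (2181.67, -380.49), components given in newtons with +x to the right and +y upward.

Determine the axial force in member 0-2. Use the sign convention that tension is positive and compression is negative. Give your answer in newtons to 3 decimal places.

N=4 nodes, M=5 members, R=3 reactions → 2N=8, M+R=8
member 0 (0-1): L=8.2764, (cx,cy)=(0.4153,0.9097)
member 1 (0-2): L=5.5850, (cx,cy)=(1.0000,0.0000)
member 2 (1-2): L=7.8294, (cx,cy)=(0.2743,-0.9616)
member 3 (1-3): L=5.6159, (cx,cy)=(0.9906,0.1369)
member 4 (2-3): L=8.9732, (cx,cy)=(0.3806,0.9247)
solve A·x = −loads:
  F[0-1] = +2855.3314 N (tension)
  F[0-2] = +544.3162 N (tension)
  F[1-2] = -3068.8982 N (compression)
  F[1-3] = +2502.8823 N (tension)
  F[2-3] = -782.0671 N (compression)
  Rx@0 = -1730.0700 N
  Ry@0 = -2597.4806 N
  Ry@2 = +3674.3606 N

544.316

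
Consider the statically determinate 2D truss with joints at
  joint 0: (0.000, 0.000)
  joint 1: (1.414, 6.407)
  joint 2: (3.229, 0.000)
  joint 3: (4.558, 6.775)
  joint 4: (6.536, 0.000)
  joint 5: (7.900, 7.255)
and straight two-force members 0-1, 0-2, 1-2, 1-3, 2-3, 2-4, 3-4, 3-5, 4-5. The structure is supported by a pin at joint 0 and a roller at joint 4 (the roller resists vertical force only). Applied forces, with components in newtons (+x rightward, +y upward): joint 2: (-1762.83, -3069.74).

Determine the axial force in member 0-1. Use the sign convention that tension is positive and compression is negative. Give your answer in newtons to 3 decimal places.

-1590.563

N=6 nodes, M=9 members, R=3 reactions → 2N=12, M+R=12
member 0 (0-1): L=6.5612, (cx,cy)=(0.2155,0.9765)
member 1 (0-2): L=3.2290, (cx,cy)=(1.0000,0.0000)
member 2 (1-2): L=6.6591, (cx,cy)=(0.2726,-0.9621)
member 3 (1-3): L=3.1655, (cx,cy)=(0.9932,0.1163)
member 4 (2-3): L=6.9041, (cx,cy)=(0.1925,0.9813)
member 5 (2-4): L=3.3070, (cx,cy)=(1.0000,0.0000)
member 6 (3-4): L=7.0578, (cx,cy)=(0.2803,-0.9599)
member 7 (3-5): L=3.3763, (cx,cy)=(0.9898,0.1422)
member 8 (4-5): L=7.3821, (cx,cy)=(0.1848,0.9828)
solve A·x = −loads:
  F[0-1] = -1590.5627 N (compression)
  F[0-2] = -1420.0477 N (compression)
  F[1-2] = +1522.1342 N (tension)
  F[1-3] = -762.8254 N (compression)
  F[2-3] = +1635.8280 N (tension)
  F[2-4] = +442.7663 N (tension)
  F[3-4] = -1579.8655 N (compression)
  F[3-5] = +0.0000 N (tension)
  F[4-5] = -0.0000 N (compression)
  Rx@0 = +1762.8300 N
  Ry@0 = +1553.1870 N
  Ry@4 = +1516.5530 N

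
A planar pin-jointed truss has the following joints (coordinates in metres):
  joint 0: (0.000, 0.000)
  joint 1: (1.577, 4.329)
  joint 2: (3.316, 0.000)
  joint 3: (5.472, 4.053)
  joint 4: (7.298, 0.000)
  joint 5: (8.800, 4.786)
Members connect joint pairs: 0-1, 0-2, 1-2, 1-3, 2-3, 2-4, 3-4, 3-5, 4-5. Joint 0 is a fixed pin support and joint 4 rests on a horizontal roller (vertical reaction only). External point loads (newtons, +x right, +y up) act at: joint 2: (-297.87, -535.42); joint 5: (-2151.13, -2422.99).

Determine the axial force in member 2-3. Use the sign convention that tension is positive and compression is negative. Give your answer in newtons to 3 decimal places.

-833.682

N=6 nodes, M=9 members, R=3 reactions → 2N=12, M+R=12
member 0 (0-1): L=4.6073, (cx,cy)=(0.3423,0.9396)
member 1 (0-2): L=3.3160, (cx,cy)=(1.0000,0.0000)
member 2 (1-2): L=4.6652, (cx,cy)=(0.3728,-0.9279)
member 3 (1-3): L=3.9048, (cx,cy)=(0.9975,-0.0707)
member 4 (2-3): L=4.5908, (cx,cy)=(0.4696,0.8829)
member 5 (2-4): L=3.9820, (cx,cy)=(1.0000,0.0000)
member 6 (3-4): L=4.4453, (cx,cy)=(0.4108,-0.9117)
member 7 (3-5): L=3.4078, (cx,cy)=(0.9766,0.2151)
member 8 (4-5): L=5.0162, (cx,cy)=(0.2994,0.9541)
solve A·x = −loads:
  F[0-1] = -1281.5797 N (compression)
  F[0-2] = -2010.3367 N (compression)
  F[1-2] = +1370.1955 N (tension)
  F[1-3] = -951.7948 N (compression)
  F[2-3] = -833.6822 N (compression)
  F[2-4] = -810.1868 N (compression)
  F[3-4] = +372.5778 N (tension)
  F[3-5] = -1529.7942 N (compression)
  F[4-5] = -2194.6313 N (compression)
  Rx@0 = +2449.0000 N
  Ry@0 = +1204.1682 N
  Ry@4 = +1754.2418 N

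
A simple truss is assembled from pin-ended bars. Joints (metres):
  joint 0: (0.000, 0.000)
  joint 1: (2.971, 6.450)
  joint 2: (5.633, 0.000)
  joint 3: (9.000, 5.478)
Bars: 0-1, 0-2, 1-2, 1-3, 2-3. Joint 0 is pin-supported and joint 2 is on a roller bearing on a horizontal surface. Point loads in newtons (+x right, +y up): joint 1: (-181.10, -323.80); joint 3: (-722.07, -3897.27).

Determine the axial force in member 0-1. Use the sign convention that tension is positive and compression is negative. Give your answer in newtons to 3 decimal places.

1394.861

N=4 nodes, M=5 members, R=3 reactions → 2N=8, M+R=8
member 0 (0-1): L=7.1014, (cx,cy)=(0.4184,0.9083)
member 1 (0-2): L=5.6330, (cx,cy)=(1.0000,0.0000)
member 2 (1-2): L=6.9777, (cx,cy)=(0.3815,-0.9244)
member 3 (1-3): L=6.1069, (cx,cy)=(0.9873,-0.1592)
member 4 (2-3): L=6.4300, (cx,cy)=(0.5236,0.8519)
solve A·x = −loads:
  F[0-1] = +1394.8612 N (tension)
  F[0-2] = -1486.7387 N (compression)
  F[1-2] = -1986.4093 N (compression)
  F[1-3] = +1542.1418 N (tension)
  F[2-3] = -4286.4627 N (compression)
  Rx@0 = +903.1700 N
  Ry@0 = -1266.9196 N
  Ry@2 = +5487.9896 N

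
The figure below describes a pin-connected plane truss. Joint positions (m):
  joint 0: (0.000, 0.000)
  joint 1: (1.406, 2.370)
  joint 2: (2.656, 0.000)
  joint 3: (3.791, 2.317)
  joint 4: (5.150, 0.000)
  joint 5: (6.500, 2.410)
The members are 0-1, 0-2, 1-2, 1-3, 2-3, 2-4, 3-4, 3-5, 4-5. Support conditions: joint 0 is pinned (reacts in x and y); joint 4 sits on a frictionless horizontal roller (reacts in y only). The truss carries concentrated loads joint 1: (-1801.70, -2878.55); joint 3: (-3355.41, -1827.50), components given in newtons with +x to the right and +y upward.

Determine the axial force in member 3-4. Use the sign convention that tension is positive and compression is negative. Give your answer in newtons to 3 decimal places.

N=6 nodes, M=9 members, R=3 reactions → 2N=12, M+R=12
member 0 (0-1): L=2.7557, (cx,cy)=(0.5102,0.8600)
member 1 (0-2): L=2.6560, (cx,cy)=(1.0000,0.0000)
member 2 (1-2): L=2.6794, (cx,cy)=(0.4665,-0.8845)
member 3 (1-3): L=2.3856, (cx,cy)=(0.9998,-0.0222)
member 4 (2-3): L=2.5801, (cx,cy)=(0.4399,0.8980)
member 5 (2-4): L=2.4940, (cx,cy)=(1.0000,0.0000)
member 6 (3-4): L=2.6861, (cx,cy)=(0.5059,-0.8626)
member 7 (3-5): L=2.7106, (cx,cy)=(0.9994,0.0343)
member 8 (4-5): L=2.7624, (cx,cy)=(0.4887,0.8724)
solve A·x = −loads:
  F[0-1] = -5713.2732 N (compression)
  F[0-2] = -2242.0831 N (compression)
  F[1-2] = +2356.4209 N (tension)
  F[1-3] = -2213.1797 N (compression)
  F[2-3] = -2320.9248 N (compression)
  F[2-4] = -121.7737 N (compression)
  F[3-4] = +240.6928 N (tension)
  F[3-5] = -0.0000 N (tension)
  F[4-5] = +0.0000 N (tension)
  Rx@0 = +5157.1100 N
  Ry@0 = +4913.6656 N
  Ry@4 = -207.6156 N

240.693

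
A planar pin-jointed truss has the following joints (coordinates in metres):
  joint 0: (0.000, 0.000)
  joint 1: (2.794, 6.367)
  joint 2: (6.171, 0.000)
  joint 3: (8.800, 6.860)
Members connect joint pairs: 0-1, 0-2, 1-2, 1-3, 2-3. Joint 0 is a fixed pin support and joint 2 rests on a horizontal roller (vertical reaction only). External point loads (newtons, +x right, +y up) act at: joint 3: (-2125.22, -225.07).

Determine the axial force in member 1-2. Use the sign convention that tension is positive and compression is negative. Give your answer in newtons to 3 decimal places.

N=4 nodes, M=5 members, R=3 reactions → 2N=8, M+R=8
member 0 (0-1): L=6.9531, (cx,cy)=(0.4018,0.9157)
member 1 (0-2): L=6.1710, (cx,cy)=(1.0000,0.0000)
member 2 (1-2): L=7.2071, (cx,cy)=(0.4686,-0.8834)
member 3 (1-3): L=6.0262, (cx,cy)=(0.9966,0.0818)
member 4 (2-3): L=7.3465, (cx,cy)=(0.3579,0.9338)
solve A·x = −loads:
  F[0-1] = -2475.2544 N (compression)
  F[0-2] = -1130.5709 N (compression)
  F[1-2] = +2370.0969 N (tension)
  F[1-3] = -2112.2700 N (compression)
  F[2-3] = -55.9731 N (compression)
  Rx@0 = +2125.2200 N
  Ry@0 = +2266.6181 N
  Ry@2 = -2041.5481 N

2370.097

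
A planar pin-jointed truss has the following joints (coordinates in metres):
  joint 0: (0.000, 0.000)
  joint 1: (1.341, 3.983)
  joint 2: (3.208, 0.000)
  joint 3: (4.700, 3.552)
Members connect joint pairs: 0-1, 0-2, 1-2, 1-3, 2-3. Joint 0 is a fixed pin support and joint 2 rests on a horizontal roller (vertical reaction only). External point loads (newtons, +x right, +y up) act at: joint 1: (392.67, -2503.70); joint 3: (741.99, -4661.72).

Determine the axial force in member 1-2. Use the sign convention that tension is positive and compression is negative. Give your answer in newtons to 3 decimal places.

-5359.172

N=4 nodes, M=5 members, R=3 reactions → 2N=8, M+R=8
member 0 (0-1): L=4.2027, (cx,cy)=(0.3191,0.9477)
member 1 (0-2): L=3.2080, (cx,cy)=(1.0000,0.0000)
member 2 (1-2): L=4.3989, (cx,cy)=(0.4244,-0.9055)
member 3 (1-3): L=3.3865, (cx,cy)=(0.9919,-0.1273)
member 4 (2-3): L=3.8526, (cx,cy)=(0.3873,0.9220)
solve A·x = −loads:
  F[0-1] = +2131.5042 N (tension)
  F[0-2] = +454.5361 N (tension)
  F[1-2] = -5359.1718 N (compression)
  F[1-3] = +2583.0413 N (tension)
  F[2-3] = -4699.7112 N (compression)
  Rx@0 = -1134.6600 N
  Ry@0 = -2020.0846 N
  Ry@2 = +9185.5046 N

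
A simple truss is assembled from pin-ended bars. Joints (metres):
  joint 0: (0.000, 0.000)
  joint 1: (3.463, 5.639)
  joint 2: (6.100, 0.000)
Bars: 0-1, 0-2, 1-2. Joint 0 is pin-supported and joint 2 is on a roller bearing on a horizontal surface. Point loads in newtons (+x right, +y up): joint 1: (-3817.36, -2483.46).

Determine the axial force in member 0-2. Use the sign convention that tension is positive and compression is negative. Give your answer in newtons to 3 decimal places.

N=3 nodes, M=3 members, R=3 reactions → 2N=6, M+R=6
member 0 (0-1): L=6.6175, (cx,cy)=(0.5233,0.8521)
member 1 (0-2): L=6.1000, (cx,cy)=(1.0000,0.0000)
member 2 (1-2): L=6.2251, (cx,cy)=(0.4236,-0.9058)
solve A·x = −loads:
  F[0-1] = -5401.0522 N (compression)
  F[0-2] = -990.9187 N (compression)
  F[1-2] = +2339.2436 N (tension)
  Rx@0 = +3817.3600 N
  Ry@0 = +4602.4553 N
  Ry@2 = -2118.9953 N

-990.919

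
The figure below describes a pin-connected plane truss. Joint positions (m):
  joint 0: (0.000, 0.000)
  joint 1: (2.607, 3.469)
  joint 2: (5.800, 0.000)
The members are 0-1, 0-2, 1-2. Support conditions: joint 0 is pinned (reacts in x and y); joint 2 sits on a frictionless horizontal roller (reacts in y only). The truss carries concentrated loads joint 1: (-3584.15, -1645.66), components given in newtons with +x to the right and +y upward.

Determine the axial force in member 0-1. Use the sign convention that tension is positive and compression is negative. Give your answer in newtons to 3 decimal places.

N=3 nodes, M=3 members, R=3 reactions → 2N=6, M+R=6
member 0 (0-1): L=4.3394, (cx,cy)=(0.6008,0.7994)
member 1 (0-2): L=5.8000, (cx,cy)=(1.0000,0.0000)
member 2 (1-2): L=4.7148, (cx,cy)=(0.6772,-0.7358)
solve A·x = −loads:
  F[0-1] = -3814.8419 N (compression)
  F[0-2] = -1292.2921 N (compression)
  F[1-2] = +1908.1996 N (tension)
  Rx@0 = +3584.1500 N
  Ry@0 = +3049.6567 N
  Ry@2 = -1403.9967 N

-3814.842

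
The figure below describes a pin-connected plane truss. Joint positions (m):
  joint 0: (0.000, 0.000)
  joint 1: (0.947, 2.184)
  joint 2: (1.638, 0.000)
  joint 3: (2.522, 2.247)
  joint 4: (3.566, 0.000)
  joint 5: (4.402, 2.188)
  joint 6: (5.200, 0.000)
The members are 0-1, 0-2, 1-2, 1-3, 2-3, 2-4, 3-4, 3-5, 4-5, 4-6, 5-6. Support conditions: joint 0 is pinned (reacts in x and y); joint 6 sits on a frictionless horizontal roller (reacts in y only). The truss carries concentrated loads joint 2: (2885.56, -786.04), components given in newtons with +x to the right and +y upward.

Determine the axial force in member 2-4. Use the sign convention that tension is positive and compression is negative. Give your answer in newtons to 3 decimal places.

N=7 nodes, M=11 members, R=3 reactions → 2N=14, M+R=14
member 0 (0-1): L=2.3805, (cx,cy)=(0.3978,0.9175)
member 1 (0-2): L=1.6380, (cx,cy)=(1.0000,0.0000)
member 2 (1-2): L=2.2907, (cx,cy)=(0.3017,-0.9534)
member 3 (1-3): L=1.5763, (cx,cy)=(0.9992,0.0400)
member 4 (2-3): L=2.4146, (cx,cy)=(0.3661,0.9306)
member 5 (2-4): L=1.9280, (cx,cy)=(1.0000,0.0000)
member 6 (3-4): L=2.4777, (cx,cy)=(0.4214,-0.9069)
member 7 (3-5): L=1.8809, (cx,cy)=(0.9995,-0.0314)
member 8 (4-5): L=2.3423, (cx,cy)=(0.3569,0.9341)
member 9 (4-6): L=1.6340, (cx,cy)=(1.0000,0.0000)
member 10 (5-6): L=2.3290, (cx,cy)=(0.3426,-0.9395)
solve A·x = −loads:
  F[0-1] = -586.8760 N (compression)
  F[0-2] = +3119.0308 N (tension)
  F[1-2] = +548.0140 N (tension)
  F[1-3] = -399.1001 N (compression)
  F[2-3] = +283.2161 N (tension)
  F[2-4] = +295.0956 N (tension)
  F[3-4] = -266.6999 N (compression)
  F[3-5] = -182.8088 N (compression)
  F[4-5] = +258.9221 N (tension)
  F[4-6] = +90.3048 N (tension)
  F[5-6] = -263.5564 N (compression)
  Rx@0 = -2885.5600 N
  Ry@0 = +538.4374 N
  Ry@6 = +247.6026 N

295.096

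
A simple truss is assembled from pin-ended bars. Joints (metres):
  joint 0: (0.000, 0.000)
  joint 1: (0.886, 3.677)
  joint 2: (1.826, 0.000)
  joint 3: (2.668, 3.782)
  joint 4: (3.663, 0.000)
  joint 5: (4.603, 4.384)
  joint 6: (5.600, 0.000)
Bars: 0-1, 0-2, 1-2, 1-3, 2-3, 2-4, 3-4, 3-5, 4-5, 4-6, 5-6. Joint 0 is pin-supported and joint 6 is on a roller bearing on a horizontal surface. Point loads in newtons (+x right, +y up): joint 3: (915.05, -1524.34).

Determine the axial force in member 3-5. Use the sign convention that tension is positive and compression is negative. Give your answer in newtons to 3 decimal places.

N=7 nodes, M=11 members, R=3 reactions → 2N=14, M+R=14
member 0 (0-1): L=3.7822, (cx,cy)=(0.2343,0.9722)
member 1 (0-2): L=1.8260, (cx,cy)=(1.0000,0.0000)
member 2 (1-2): L=3.7953, (cx,cy)=(0.2477,-0.9688)
member 3 (1-3): L=1.7851, (cx,cy)=(0.9983,0.0588)
member 4 (2-3): L=3.8746, (cx,cy)=(0.2173,0.9761)
member 5 (2-4): L=1.8370, (cx,cy)=(1.0000,0.0000)
member 6 (3-4): L=3.9107, (cx,cy)=(0.2544,-0.9671)
member 7 (3-5): L=2.0265, (cx,cy)=(0.9549,0.2971)
member 8 (4-5): L=4.4836, (cx,cy)=(0.2097,0.9778)
member 9 (4-6): L=1.9370, (cx,cy)=(1.0000,0.0000)
member 10 (5-6): L=4.4959, (cx,cy)=(0.2218,-0.9751)
solve A·x = −loads:
  F[0-1] = -185.2703 N (compression)
  F[0-2] = +958.4501 N (tension)
  F[1-2] = +180.5486 N (tension)
  F[1-3] = -88.2709 N (compression)
  F[2-3] = -179.2058 N (compression)
  F[2-4] = +1042.1118 N (tension)
  F[3-4] = -1594.6874 N (compression)
  F[3-5] = -666.4611 N (compression)
  F[4-5] = +1577.2606 N (tension)
  F[4-6] = +305.7007 N (tension)
  F[5-6] = -1378.5474 N (compression)
  Rx@0 = -915.0500 N
  Ry@0 = +180.1153 N
  Ry@6 = +1344.2247 N

-666.461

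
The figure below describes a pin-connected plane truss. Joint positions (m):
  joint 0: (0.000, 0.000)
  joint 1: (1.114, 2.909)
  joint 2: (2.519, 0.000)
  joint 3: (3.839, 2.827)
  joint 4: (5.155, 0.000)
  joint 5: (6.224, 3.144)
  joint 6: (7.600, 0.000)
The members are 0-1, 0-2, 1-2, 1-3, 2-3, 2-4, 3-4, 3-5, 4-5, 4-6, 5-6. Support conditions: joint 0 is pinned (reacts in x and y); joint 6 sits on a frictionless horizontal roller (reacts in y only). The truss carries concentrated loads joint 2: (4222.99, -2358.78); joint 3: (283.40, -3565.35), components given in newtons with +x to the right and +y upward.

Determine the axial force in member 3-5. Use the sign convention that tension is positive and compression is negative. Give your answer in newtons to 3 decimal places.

-2208.740

N=7 nodes, M=11 members, R=3 reactions → 2N=14, M+R=14
member 0 (0-1): L=3.1150, (cx,cy)=(0.3576,0.9339)
member 1 (0-2): L=2.5190, (cx,cy)=(1.0000,0.0000)
member 2 (1-2): L=3.2305, (cx,cy)=(0.4349,-0.9005)
member 3 (1-3): L=2.7262, (cx,cy)=(0.9995,-0.0301)
member 4 (2-3): L=3.1200, (cx,cy)=(0.4231,0.9061)
member 5 (2-4): L=2.6360, (cx,cy)=(1.0000,0.0000)
member 6 (3-4): L=3.1183, (cx,cy)=(0.4220,-0.9066)
member 7 (3-5): L=2.4060, (cx,cy)=(0.9913,0.1318)
member 8 (4-5): L=3.3208, (cx,cy)=(0.3219,0.9468)
member 9 (4-6): L=2.4450, (cx,cy)=(1.0000,0.0000)
member 10 (5-6): L=3.4319, (cx,cy)=(0.4009,-0.9161)
solve A·x = −loads:
  F[0-1] = -3465.0911 N (compression)
  F[0-2] = +5745.5878 N (tension)
  F[1-2] = +3688.6135 N (tension)
  F[1-3] = -2844.7128 N (compression)
  F[2-3] = -1062.4891 N (compression)
  F[2-4] = +3576.3420 N (tension)
  F[3-4] = -3286.1956 N (compression)
  F[3-5] = -2208.7404 N (compression)
  F[4-5] = +3146.7156 N (tension)
  F[4-6] = +1176.5149 N (tension)
  F[5-6] = -2934.3832 N (compression)
  Rx@0 = -4506.3900 N
  Ry@0 = +3235.9304 N
  Ry@6 = +2688.1996 N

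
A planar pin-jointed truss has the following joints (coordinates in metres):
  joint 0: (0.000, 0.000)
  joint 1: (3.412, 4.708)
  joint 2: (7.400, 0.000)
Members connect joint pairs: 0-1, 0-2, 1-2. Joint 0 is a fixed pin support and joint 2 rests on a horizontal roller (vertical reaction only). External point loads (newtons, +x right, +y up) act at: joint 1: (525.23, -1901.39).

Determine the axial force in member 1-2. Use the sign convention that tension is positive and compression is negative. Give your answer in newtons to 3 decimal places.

N=3 nodes, M=3 members, R=3 reactions → 2N=6, M+R=6
member 0 (0-1): L=5.8144, (cx,cy)=(0.5868,0.8097)
member 1 (0-2): L=7.4000, (cx,cy)=(1.0000,0.0000)
member 2 (1-2): L=6.1700, (cx,cy)=(0.6463,-0.7630)
solve A·x = −loads:
  F[0-1] = -852.8109 N (compression)
  F[0-2] = +1025.6773 N (tension)
  F[1-2] = -1586.8785 N (compression)
  Rx@0 = -525.2300 N
  Ry@0 = +690.5352 N
  Ry@2 = +1210.8548 N

-1586.878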